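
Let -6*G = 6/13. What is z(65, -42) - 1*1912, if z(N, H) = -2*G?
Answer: -24854/13 ≈ -1911.8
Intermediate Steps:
G = -1/13 ≈ -0.076923
z(N, H) = 2/13 (z(N, H) = -2*(-1/13) = 2/13)
z(65, -42) - 1*1912 = 2/13 - 1*1912 = 2/13 - 1912 = -24854/13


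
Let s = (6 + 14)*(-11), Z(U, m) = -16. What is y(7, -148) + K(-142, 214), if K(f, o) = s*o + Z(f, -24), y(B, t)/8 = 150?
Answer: -45896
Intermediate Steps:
y(B, t) = 1200 (y(B, t) = 8*150 = 1200)
s = -220 (s = 20*(-11) = -220)
K(f, o) = -16 - 220*o (K(f, o) = -220*o - 16 = -16 - 220*o)
y(7, -148) + K(-142, 214) = 1200 + (-16 - 220*214) = 1200 + (-16 - 47080) = 1200 - 47096 = -45896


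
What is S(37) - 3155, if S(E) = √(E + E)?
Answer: -3155 + √74 ≈ -3146.4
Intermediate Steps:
S(E) = √2*√E (S(E) = √(2*E) = √2*√E)
S(37) - 3155 = √2*√37 - 3155 = √74 - 3155 = -3155 + √74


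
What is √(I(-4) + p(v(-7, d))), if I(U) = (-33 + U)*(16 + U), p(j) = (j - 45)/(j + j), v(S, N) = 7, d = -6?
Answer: I*√21889/7 ≈ 21.136*I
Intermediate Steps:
p(j) = (-45 + j)/(2*j) (p(j) = (-45 + j)/((2*j)) = (-45 + j)*(1/(2*j)) = (-45 + j)/(2*j))
√(I(-4) + p(v(-7, d))) = √((-528 + (-4)² - 17*(-4)) + (½)*(-45 + 7)/7) = √((-528 + 16 + 68) + (½)*(⅐)*(-38)) = √(-444 - 19/7) = √(-3127/7) = I*√21889/7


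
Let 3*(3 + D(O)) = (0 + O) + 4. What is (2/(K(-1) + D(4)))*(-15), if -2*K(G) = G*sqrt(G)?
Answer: 360/13 + 540*I/13 ≈ 27.692 + 41.538*I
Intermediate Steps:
D(O) = -5/3 + O/3 (D(O) = -3 + ((0 + O) + 4)/3 = -3 + (O + 4)/3 = -3 + (4 + O)/3 = -3 + (4/3 + O/3) = -5/3 + O/3)
K(G) = -G**(3/2)/2 (K(G) = -G*sqrt(G)/2 = -G**(3/2)/2)
(2/(K(-1) + D(4)))*(-15) = (2/(-(-1)*I/2 + (-5/3 + (1/3)*4)))*(-15) = (2/(-(-1)*I/2 + (-5/3 + 4/3)))*(-15) = (2/(I/2 - 1/3))*(-15) = (2/(-1/3 + I/2))*(-15) = (2*(36*(-1/3 - I/2)/13))*(-15) = (72*(-1/3 - I/2)/13)*(-15) = -1080*(-1/3 - I/2)/13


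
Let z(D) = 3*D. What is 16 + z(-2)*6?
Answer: -20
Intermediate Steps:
16 + z(-2)*6 = 16 + (3*(-2))*6 = 16 - 6*6 = 16 - 36 = -20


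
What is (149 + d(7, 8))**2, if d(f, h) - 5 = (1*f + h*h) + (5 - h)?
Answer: 49284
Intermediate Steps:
d(f, h) = 10 + f + h**2 - h (d(f, h) = 5 + ((1*f + h*h) + (5 - h)) = 5 + ((f + h**2) + (5 - h)) = 5 + (5 + f + h**2 - h) = 10 + f + h**2 - h)
(149 + d(7, 8))**2 = (149 + (10 + 7 + 8**2 - 1*8))**2 = (149 + (10 + 7 + 64 - 8))**2 = (149 + 73)**2 = 222**2 = 49284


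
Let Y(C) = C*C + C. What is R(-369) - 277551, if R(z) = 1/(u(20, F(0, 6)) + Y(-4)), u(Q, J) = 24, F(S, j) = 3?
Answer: -9991835/36 ≈ -2.7755e+5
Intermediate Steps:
Y(C) = C + C² (Y(C) = C² + C = C + C²)
R(z) = 1/36 (R(z) = 1/(24 - 4*(1 - 4)) = 1/(24 - 4*(-3)) = 1/(24 + 12) = 1/36)
R(-369) - 277551 = 1/36 - 277551 = -9991835/36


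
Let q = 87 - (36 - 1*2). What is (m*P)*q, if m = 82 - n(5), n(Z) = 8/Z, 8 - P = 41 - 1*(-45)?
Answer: -1661868/5 ≈ -3.3237e+5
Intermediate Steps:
P = -78 (P = 8 - (41 - 1*(-45)) = 8 - (41 + 45) = 8 - 1*86 = 8 - 86 = -78)
q = 53 (q = 87 - (36 - 2) = 87 - 1*34 = 87 - 34 = 53)
m = 402/5 (m = 82 - 8/5 = 402/5 ≈ 80.400)
(m*P)*q = ((402/5)*(-78))*53 = -31356/5*53 = -1661868/5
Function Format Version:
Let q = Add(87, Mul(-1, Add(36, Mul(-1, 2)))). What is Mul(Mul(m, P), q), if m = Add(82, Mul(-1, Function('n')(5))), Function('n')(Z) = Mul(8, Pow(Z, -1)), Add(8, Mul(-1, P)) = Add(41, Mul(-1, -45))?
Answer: Rational(-1661868, 5) ≈ -3.3237e+5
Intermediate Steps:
P = -78 (P = Add(8, Mul(-1, Add(41, Mul(-1, -45)))) = Add(8, Mul(-1, Add(41, 45))) = Add(8, Mul(-1, 86)) = Add(8, -86) = -78)
q = 53 (q = Add(87, Mul(-1, Add(36, -2))) = Add(87, Mul(-1, 34)) = Add(87, -34) = 53)
m = Rational(402, 5) (m = Add(82, Mul(-1, Mul(8, Pow(5, -1)))) = Add(82, Mul(-1, Mul(8, Rational(1, 5)))) = Add(82, Mul(-1, Rational(8, 5))) = Add(82, Rational(-8, 5)) = Rational(402, 5) ≈ 80.400)
Mul(Mul(m, P), q) = Mul(Mul(Rational(402, 5), -78), 53) = Mul(Rational(-31356, 5), 53) = Rational(-1661868, 5)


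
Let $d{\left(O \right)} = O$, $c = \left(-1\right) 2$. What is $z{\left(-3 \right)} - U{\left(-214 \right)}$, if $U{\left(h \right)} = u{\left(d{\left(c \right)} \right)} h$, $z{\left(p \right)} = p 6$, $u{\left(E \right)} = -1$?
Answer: $-232$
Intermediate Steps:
$c = -2$
$z{\left(p \right)} = 6 p$
$U{\left(h \right)} = - h$
$z{\left(-3 \right)} - U{\left(-214 \right)} = 6 \left(-3\right) - \left(-1\right) \left(-214\right) = -18 - 214 = -232$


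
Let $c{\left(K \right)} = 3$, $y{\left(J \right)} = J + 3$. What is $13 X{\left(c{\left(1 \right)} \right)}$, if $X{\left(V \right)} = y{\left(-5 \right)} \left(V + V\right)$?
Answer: $-156$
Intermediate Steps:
$y{\left(J \right)} = 3 + J$
$X{\left(V \right)} = - 4 V$ ($X{\left(V \right)} = \left(3 - 5\right) \left(V + V\right) = - 2 \cdot 2 V = - 4 V$)
$13 X{\left(c{\left(1 \right)} \right)} = 13 \left(\left(-4\right) 3\right) = 13 \left(-12\right) = -156$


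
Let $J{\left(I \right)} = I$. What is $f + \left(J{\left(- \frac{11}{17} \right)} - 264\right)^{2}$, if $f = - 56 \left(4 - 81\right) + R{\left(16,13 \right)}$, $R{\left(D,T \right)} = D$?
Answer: $\frac{21491793}{289} \approx 74366.0$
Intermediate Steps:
$f = 4328$ ($f = - 56 \left(4 - 81\right) + 16 = \left(-56\right) \left(-77\right) + 16 = 4312 + 16 = 4328$)
$f + \left(J{\left(- \frac{11}{17} \right)} - 264\right)^{2} = 4328 + \left(- \frac{11}{17} - 264\right)^{2} = 4328 + \left(- \frac{4499}{17}\right)^{2} = 4328 + \frac{20241001}{289} = \frac{21491793}{289}$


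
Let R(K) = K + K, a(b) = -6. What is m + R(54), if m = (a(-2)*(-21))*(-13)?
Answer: -1530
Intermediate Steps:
R(K) = 2*K
m = -1638 (m = -6*(-21)*(-13) = 126*(-13) = -1638)
m + R(54) = -1638 + 2*54 = -1638 + 108 = -1530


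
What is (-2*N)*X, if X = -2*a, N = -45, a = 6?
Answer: -1080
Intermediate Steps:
X = -12 (X = -2*6 = -12)
(-2*N)*X = -2*(-45)*(-12) = 90*(-12) = -1080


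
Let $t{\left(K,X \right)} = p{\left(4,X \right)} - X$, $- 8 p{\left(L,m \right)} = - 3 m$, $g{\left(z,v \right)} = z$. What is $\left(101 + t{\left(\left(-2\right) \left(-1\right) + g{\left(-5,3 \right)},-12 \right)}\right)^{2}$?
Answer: $\frac{47089}{4} \approx 11772.0$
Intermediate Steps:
$p{\left(L,m \right)} = \frac{3 m}{8}$ ($p{\left(L,m \right)} = - \frac{\left(-3\right) m}{8} = \frac{3 m}{8}$)
$t{\left(K,X \right)} = - \frac{5 X}{8}$ ($t{\left(K,X \right)} = \frac{3 X}{8} - X = - \frac{5 X}{8}$)
$\left(101 + t{\left(\left(-2\right) \left(-1\right) + g{\left(-5,3 \right)},-12 \right)}\right)^{2} = \left(101 - - \frac{15}{2}\right)^{2} = \left(101 + \frac{15}{2}\right)^{2} = \left(\frac{217}{2}\right)^{2} = \frac{47089}{4}$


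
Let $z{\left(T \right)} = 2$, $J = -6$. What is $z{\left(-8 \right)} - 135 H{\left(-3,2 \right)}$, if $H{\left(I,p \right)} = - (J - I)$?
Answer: $-403$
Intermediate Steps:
$H{\left(I,p \right)} = 6 + I$ ($H{\left(I,p \right)} = - (-6 - I) = 6 + I$)
$z{\left(-8 \right)} - 135 H{\left(-3,2 \right)} = 2 - 135 \left(6 - 3\right) = 2 - 405 = -403$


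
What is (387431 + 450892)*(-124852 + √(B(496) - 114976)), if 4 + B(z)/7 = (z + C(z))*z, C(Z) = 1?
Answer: -104666303196 + 1676646*√402645 ≈ -1.0360e+11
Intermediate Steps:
B(z) = -28 + 7*z*(1 + z) (B(z) = -28 + 7*((z + 1)*z) = -28 + 7*((1 + z)*z) = -28 + 7*(z*(1 + z)) = -28 + 7*z*(1 + z))
(387431 + 450892)*(-124852 + √(B(496) - 114976)) = (387431 + 450892)*(-124852 + √((-28 + 7*496 + 7*496²) - 114976)) = 838323*(-124852 + √((-28 + 3472 + 7*246016) - 114976)) = 838323*(-124852 + √((-28 + 3472 + 1722112) - 114976)) = 838323*(-124852 + √(1725556 - 114976)) = 838323*(-124852 + √1610580) = 838323*(-124852 + 2*√402645) = -104666303196 + 1676646*√402645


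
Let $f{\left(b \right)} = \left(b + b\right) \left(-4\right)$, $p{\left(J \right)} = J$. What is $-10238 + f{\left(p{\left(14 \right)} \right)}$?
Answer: $-10350$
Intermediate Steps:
$f{\left(b \right)} = - 8 b$ ($f{\left(b \right)} = 2 b \left(-4\right) = - 8 b$)
$-10238 + f{\left(p{\left(14 \right)} \right)} = -10238 - 112 = -10350$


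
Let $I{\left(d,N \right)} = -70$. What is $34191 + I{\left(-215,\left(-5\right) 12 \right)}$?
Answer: $34121$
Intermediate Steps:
$34191 + I{\left(-215,\left(-5\right) 12 \right)} = 34191 - 70 = 34121$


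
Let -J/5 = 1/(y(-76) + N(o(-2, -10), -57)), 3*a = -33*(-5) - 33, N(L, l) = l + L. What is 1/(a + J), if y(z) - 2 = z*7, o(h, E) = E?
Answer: 597/26273 ≈ 0.022723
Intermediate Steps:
y(z) = 2 + 7*z (y(z) = 2 + z*7 = 2 + 7*z)
N(L, l) = L + l
a = 44 (a = (-33*(-5) - 33)/3 = (165 - 33)/3 = (1/3)*132 = 44)
J = 5/597 (J = -5/((2 + 7*(-76)) + (-10 - 57)) = -5/((2 - 532) - 67) = -5/(-530 - 67) = -5/(-597) = -5*(-1/597) = 5/597 ≈ 0.0083752)
1/(a + J) = 1/(44 + 5/597) = 1/(26273/597) = 597/26273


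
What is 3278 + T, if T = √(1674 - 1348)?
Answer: 3278 + √326 ≈ 3296.1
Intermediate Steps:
T = √326 ≈ 18.055
3278 + T = 3278 + √326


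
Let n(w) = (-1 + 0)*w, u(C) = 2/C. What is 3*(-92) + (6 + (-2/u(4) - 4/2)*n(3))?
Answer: -252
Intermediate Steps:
n(w) = -w
3*(-92) + (6 + (-2/u(4) - 4/2)*n(3)) = 3*(-92) + (6 + (-2/(2/4) - 4/2)*(-1*3)) = -276 + (6 + (-2/(2*(1/4)) - 4*1/2)*(-3)) = -276 + (6 + (-2/1/2 - 2)*(-3)) = -276 + (6 + (-2*2 - 2)*(-3)) = -276 + (6 + (-4 - 2)*(-3)) = -276 + (6 - 6*(-3)) = -276 + (6 + 18) = -276 + 24 = -252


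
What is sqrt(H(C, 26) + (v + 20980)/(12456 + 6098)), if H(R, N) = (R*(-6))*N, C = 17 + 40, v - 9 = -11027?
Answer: I*sqrt(765223577531)/9277 ≈ 94.295*I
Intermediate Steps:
v = -11018 (v = 9 - 11027 = -11018)
C = 57
H(R, N) = -6*N*R (H(R, N) = (-6*R)*N = -6*N*R)
sqrt(H(C, 26) + (v + 20980)/(12456 + 6098)) = sqrt(-6*26*57 + (-11018 + 20980)/(12456 + 6098)) = sqrt(-8892 + 9962/18554) = sqrt(-8892 + 9962*(1/18554)) = sqrt(-8892 + 4981/9277) = sqrt(-82486103/9277) = I*sqrt(765223577531)/9277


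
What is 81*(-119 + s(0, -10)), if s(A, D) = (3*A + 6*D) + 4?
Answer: -14175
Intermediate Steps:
s(A, D) = 4 + 3*A + 6*D
81*(-119 + s(0, -10)) = 81*(-119 + (4 + 3*0 + 6*(-10))) = 81*(-119 + (4 + 0 - 60)) = 81*(-119 - 56) = 81*(-175) = -14175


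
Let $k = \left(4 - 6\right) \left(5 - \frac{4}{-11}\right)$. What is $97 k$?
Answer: $- \frac{11446}{11} \approx -1040.5$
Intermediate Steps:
$k = - \frac{118}{11}$ ($k = - 2 \left(5 - - \frac{4}{11}\right) = - 2 \left(5 + \frac{4}{11}\right) = \left(-2\right) \frac{59}{11} = - \frac{118}{11} \approx -10.727$)
$97 k = 97 \left(- \frac{118}{11}\right) = - \frac{11446}{11}$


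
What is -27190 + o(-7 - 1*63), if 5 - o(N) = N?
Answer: -27115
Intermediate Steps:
o(N) = 5 - N
-27190 + o(-7 - 1*63) = -27190 + (5 - (-7 - 1*63)) = -27190 + (5 - (-7 - 63)) = -27190 + (5 - 1*(-70)) = -27190 + (5 + 70) = -27190 + 75 = -27115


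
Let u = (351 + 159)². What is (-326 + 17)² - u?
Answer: -164619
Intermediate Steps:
u = 260100 (u = 510² = 260100)
(-326 + 17)² - u = (-326 + 17)² - 1*260100 = (-309)² - 260100 = 95481 - 260100 = -164619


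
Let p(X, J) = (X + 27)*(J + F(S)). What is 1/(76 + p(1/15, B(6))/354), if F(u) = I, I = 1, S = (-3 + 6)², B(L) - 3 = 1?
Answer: 531/40559 ≈ 0.013092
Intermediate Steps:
B(L) = 4 (B(L) = 3 + 1 = 4)
S = 9 (S = 3² = 9)
F(u) = 1
p(X, J) = (1 + J)*(27 + X) (p(X, J) = (X + 27)*(J + 1) = (27 + X)*(1 + J) = (1 + J)*(27 + X))
1/(76 + p(1/15, B(6))/354) = 1/(76 + (27 + 1/15 + 27*4 + 4/15)/354) = 1/(76 + (27 + 1/15 + 108 + 4*(1/15))*(1/354)) = 1/(76 + (27 + 1/15 + 108 + 4/15)*(1/354)) = 1/(76 + (406/3)*(1/354)) = 1/(76 + 203/531) = 1/(40559/531) = 531/40559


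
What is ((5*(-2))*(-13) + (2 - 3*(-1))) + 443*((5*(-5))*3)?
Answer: -33090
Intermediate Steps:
((5*(-2))*(-13) + (2 - 3*(-1))) + 443*((5*(-5))*3) = (-10*(-13) + (2 + 3)) + 443*(-25*3) = (130 + 5) + 443*(-75) = 135 - 33225 = -33090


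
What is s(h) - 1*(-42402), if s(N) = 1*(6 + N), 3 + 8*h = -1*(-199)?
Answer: 84865/2 ≈ 42433.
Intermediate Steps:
h = 49/2 (h = -3/8 + (-1*(-199))/8 = -3/8 + (⅛)*199 = -3/8 + 199/8 = 49/2 ≈ 24.500)
s(N) = 6 + N
s(h) - 1*(-42402) = (6 + 49/2) - 1*(-42402) = 61/2 + 42402 = 84865/2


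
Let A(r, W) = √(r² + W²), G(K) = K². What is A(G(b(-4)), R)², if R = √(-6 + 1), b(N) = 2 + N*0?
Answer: 11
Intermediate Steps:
b(N) = 2 (b(N) = 2 + 0 = 2)
R = I*√5 (R = √(-5) = I*√5 ≈ 2.2361*I)
A(r, W) = √(W² + r²)
A(G(b(-4)), R)² = (√((I*√5)² + (2²)²))² = (√(-5 + 4²))² = (√(-5 + 16))² = (√11)² = 11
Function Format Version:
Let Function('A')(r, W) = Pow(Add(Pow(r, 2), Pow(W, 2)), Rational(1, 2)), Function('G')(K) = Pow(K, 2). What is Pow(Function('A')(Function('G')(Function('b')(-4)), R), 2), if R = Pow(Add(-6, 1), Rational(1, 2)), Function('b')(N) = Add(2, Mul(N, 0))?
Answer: 11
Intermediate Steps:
Function('b')(N) = 2 (Function('b')(N) = Add(2, 0) = 2)
R = Mul(I, Pow(5, Rational(1, 2))) (R = Pow(-5, Rational(1, 2)) = Mul(I, Pow(5, Rational(1, 2))) ≈ Mul(2.2361, I))
Function('A')(r, W) = Pow(Add(Pow(W, 2), Pow(r, 2)), Rational(1, 2))
Pow(Function('A')(Function('G')(Function('b')(-4)), R), 2) = Pow(Pow(Add(Pow(Mul(I, Pow(5, Rational(1, 2))), 2), Pow(Pow(2, 2), 2)), Rational(1, 2)), 2) = Pow(Pow(Add(-5, Pow(4, 2)), Rational(1, 2)), 2) = Pow(Pow(Add(-5, 16), Rational(1, 2)), 2) = Pow(Pow(11, Rational(1, 2)), 2) = 11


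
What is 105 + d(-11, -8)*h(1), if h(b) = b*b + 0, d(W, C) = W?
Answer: 94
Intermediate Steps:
h(b) = b² (h(b) = b² + 0 = b²)
105 + d(-11, -8)*h(1) = 105 - 11*1² = 105 - 11*1 = 105 - 11 = 94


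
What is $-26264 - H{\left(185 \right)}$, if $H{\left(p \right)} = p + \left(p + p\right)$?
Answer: $-26819$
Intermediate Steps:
$H{\left(p \right)} = 3 p$ ($H{\left(p \right)} = p + 2 p = 3 p$)
$-26264 - H{\left(185 \right)} = -26264 - 3 \cdot 185 = -26264 - 555 = -26819$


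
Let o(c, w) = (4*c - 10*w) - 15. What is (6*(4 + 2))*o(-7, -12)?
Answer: 2772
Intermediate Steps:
o(c, w) = -15 - 10*w + 4*c (o(c, w) = (-10*w + 4*c) - 15 = -15 - 10*w + 4*c)
(6*(4 + 2))*o(-7, -12) = (6*(4 + 2))*(-15 - 10*(-12) + 4*(-7)) = (6*6)*(-15 + 120 - 28) = 36*77 = 2772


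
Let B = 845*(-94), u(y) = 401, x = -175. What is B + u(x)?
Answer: -79029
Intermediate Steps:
B = -79430
B + u(x) = -79430 + 401 = -79029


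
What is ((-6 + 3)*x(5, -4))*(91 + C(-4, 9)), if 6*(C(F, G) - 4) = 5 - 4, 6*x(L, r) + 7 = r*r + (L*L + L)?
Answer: -7423/4 ≈ -1855.8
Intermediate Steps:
x(L, r) = -7/6 + L/6 + L²/6 + r²/6 (x(L, r) = -7/6 + (r*r + (L*L + L))/6 = -7/6 + (r² + (L² + L))/6 = -7/6 + (r² + (L + L²))/6 = -7/6 + (L + L² + r²)/6 = -7/6 + (L/6 + L²/6 + r²/6) = -7/6 + L/6 + L²/6 + r²/6)
C(F, G) = 25/6 (C(F, G) = 4 + (5 - 4)/6 = 4 + (⅙)*1 = 4 + ⅙ = 25/6)
((-6 + 3)*x(5, -4))*(91 + C(-4, 9)) = ((-6 + 3)*(-7/6 + (⅙)*5 + (⅙)*5² + (⅙)*(-4)²))*(91 + 25/6) = -3*(-7/6 + ⅚ + (⅙)*25 + (⅙)*16)*(571/6) = -3*(-7/6 + ⅚ + 25/6 + 8/3)*(571/6) = -3*13/2*(571/6) = -39/2*571/6 = -7423/4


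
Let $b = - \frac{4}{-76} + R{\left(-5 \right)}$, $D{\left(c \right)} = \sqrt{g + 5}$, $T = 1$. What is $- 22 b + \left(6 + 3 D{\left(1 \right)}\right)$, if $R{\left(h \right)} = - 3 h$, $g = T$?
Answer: $- \frac{6178}{19} + 3 \sqrt{6} \approx -317.81$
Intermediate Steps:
$g = 1$
$D{\left(c \right)} = \sqrt{6}$ ($D{\left(c \right)} = \sqrt{1 + 5} = \sqrt{6}$)
$b = \frac{286}{19}$ ($b = - \frac{4}{-76} - -15 = \left(-4\right) \left(- \frac{1}{76}\right) + 15 = \frac{1}{19} + 15 = \frac{286}{19} \approx 15.053$)
$- 22 b + \left(6 + 3 D{\left(1 \right)}\right) = \left(-22\right) \frac{286}{19} + \left(6 + 3 \sqrt{6}\right) = - \frac{6292}{19} + \left(6 + 3 \sqrt{6}\right) = - \frac{6178}{19} + 3 \sqrt{6}$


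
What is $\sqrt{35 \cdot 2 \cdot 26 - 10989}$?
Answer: $i \sqrt{9169} \approx 95.755 i$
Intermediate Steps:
$\sqrt{35 \cdot 2 \cdot 26 - 10989} = \sqrt{70 \cdot 26 - 10989} = \sqrt{1820 - 10989} = \sqrt{-9169} = i \sqrt{9169}$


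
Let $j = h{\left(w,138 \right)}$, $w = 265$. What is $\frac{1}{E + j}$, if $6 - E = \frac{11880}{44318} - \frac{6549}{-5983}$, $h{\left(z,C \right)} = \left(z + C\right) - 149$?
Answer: $\frac{132577297}{34289438909} \approx 0.0038664$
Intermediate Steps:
$h{\left(z,C \right)} = -149 + C + z$ ($h{\left(z,C \right)} = \left(C + z\right) - 149 = -149 + C + z$)
$j = 254$ ($j = -149 + 138 + 265 = 254$)
$E = \frac{614805471}{132577297}$ ($E = 6 - \left(\frac{11880}{44318} - \frac{6549}{-5983}\right) = 6 - \left(11880 \cdot \frac{1}{44318} - - \frac{6549}{5983}\right) = 6 - \left(\frac{5940}{22159} + \frac{6549}{5983}\right) = 6 - \frac{180658311}{132577297} = \frac{614805471}{132577297} \approx 4.6373$)
$\frac{1}{E + j} = \frac{1}{\frac{614805471}{132577297} + 254} = \frac{1}{\frac{34289438909}{132577297}} = \frac{132577297}{34289438909}$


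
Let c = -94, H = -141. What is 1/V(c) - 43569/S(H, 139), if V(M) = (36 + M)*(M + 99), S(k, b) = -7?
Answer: 12635003/2030 ≈ 6224.1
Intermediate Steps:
V(M) = (36 + M)*(99 + M)
1/V(c) - 43569/S(H, 139) = 1/(3564 + (-94)² + 135*(-94)) - 43569/(-7) = 1/(3564 + 8836 - 12690) - 43569*(-1)/7 = 1/(-290) - 1*(-43569/7) = -1/290 + 43569/7 = 12635003/2030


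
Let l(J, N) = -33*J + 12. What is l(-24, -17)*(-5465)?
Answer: -4393860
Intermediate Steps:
l(J, N) = 12 - 33*J
l(-24, -17)*(-5465) = (12 - 33*(-24))*(-5465) = (12 + 792)*(-5465) = 804*(-5465) = -4393860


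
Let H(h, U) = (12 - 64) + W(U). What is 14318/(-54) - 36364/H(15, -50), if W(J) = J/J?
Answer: 205573/459 ≈ 447.87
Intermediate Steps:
W(J) = 1
H(h, U) = -51 (H(h, U) = (12 - 64) + 1 = -52 + 1 = -51)
14318/(-54) - 36364/H(15, -50) = 14318/(-54) - 36364/(-51) = 14318*(-1/54) - 36364*(-1/51) = -7159/27 + 36364/51 = 205573/459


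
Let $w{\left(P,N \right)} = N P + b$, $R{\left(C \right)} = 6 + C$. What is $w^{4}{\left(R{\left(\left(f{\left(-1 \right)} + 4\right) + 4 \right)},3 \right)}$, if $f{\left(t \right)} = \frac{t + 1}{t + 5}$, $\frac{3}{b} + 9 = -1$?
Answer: $\frac{30237384321}{10000} \approx 3.0237 \cdot 10^{6}$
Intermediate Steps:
$b = - \frac{3}{10}$ ($b = \frac{3}{-9 - 1} = \frac{3}{-10} = 3 \left(- \frac{1}{10}\right) = - \frac{3}{10} \approx -0.3$)
$f{\left(t \right)} = \frac{1 + t}{5 + t}$
$w{\left(P,N \right)} = - \frac{3}{10} + N P$ ($w{\left(P,N \right)} = N P - \frac{3}{10} = - \frac{3}{10} + N P$)
$w^{4}{\left(R{\left(\left(f{\left(-1 \right)} + 4\right) + 4 \right)},3 \right)} = \left(- \frac{3}{10} + 3 \left(6 + \left(\left(\frac{1 - 1}{5 - 1} + 4\right) + 4\right)\right)\right)^{4} = \left(- \frac{3}{10} + 3 \left(6 + \left(\left(\frac{1}{4} \cdot 0 + 4\right) + 4\right)\right)\right)^{4} = \left(- \frac{3}{10} + 3 \left(6 + \left(\left(0 + 4\right) + 4\right)\right)\right)^{4} = \left(- \frac{3}{10} + 3 \left(6 + \left(4 + 4\right)\right)\right)^{4} = \left(- \frac{3}{10} + 3 \left(6 + 8\right)\right)^{4} = \left(- \frac{3}{10} + 3 \cdot 14\right)^{4} = \left(- \frac{3}{10} + 42\right)^{4} = \left(\frac{417}{10}\right)^{4} = \frac{30237384321}{10000}$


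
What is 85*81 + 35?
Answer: 6920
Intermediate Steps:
85*81 + 35 = 6885 + 35 = 6920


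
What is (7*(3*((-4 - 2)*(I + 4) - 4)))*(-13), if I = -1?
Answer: 6006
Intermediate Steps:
(7*(3*((-4 - 2)*(I + 4) - 4)))*(-13) = (7*(3*((-4 - 2)*(-1 + 4) - 4)))*(-13) = (7*(3*(-6*3 - 4)))*(-13) = (7*(3*(-18 - 4)))*(-13) = (7*(3*(-22)))*(-13) = (7*(-66))*(-13) = -462*(-13) = 6006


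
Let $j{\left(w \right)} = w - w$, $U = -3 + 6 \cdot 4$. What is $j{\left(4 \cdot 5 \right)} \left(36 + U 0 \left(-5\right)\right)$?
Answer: $0$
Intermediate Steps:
$U = 21$ ($U = -3 + 24 = 21$)
$j{\left(w \right)} = 0$
$j{\left(4 \cdot 5 \right)} \left(36 + U 0 \left(-5\right)\right) = 0 \left(36 + 21 \cdot 0 \left(-5\right)\right) = 0 \left(36 + 0 \left(-5\right)\right) = 0 \left(36 + 0\right) = 0 \cdot 36 = 0$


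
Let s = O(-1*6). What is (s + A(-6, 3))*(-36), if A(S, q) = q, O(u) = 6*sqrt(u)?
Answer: -108 - 216*I*sqrt(6) ≈ -108.0 - 529.09*I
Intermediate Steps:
s = 6*I*sqrt(6) (s = 6*sqrt(-1*6) = 6*sqrt(-6) = 6*(I*sqrt(6)) = 6*I*sqrt(6) ≈ 14.697*I)
(s + A(-6, 3))*(-36) = (6*I*sqrt(6) + 3)*(-36) = (3 + 6*I*sqrt(6))*(-36) = -108 - 216*I*sqrt(6)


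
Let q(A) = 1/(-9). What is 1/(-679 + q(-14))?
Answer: -9/6112 ≈ -0.0014725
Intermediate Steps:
q(A) = -⅑
1/(-679 + q(-14)) = 1/(-679 - ⅑) = 1/(-6112/9) = -9/6112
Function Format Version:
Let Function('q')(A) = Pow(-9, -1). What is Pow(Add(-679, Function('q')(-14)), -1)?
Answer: Rational(-9, 6112) ≈ -0.0014725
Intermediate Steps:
Function('q')(A) = Rational(-1, 9)
Pow(Add(-679, Function('q')(-14)), -1) = Pow(Add(-679, Rational(-1, 9)), -1) = Pow(Rational(-6112, 9), -1) = Rational(-9, 6112)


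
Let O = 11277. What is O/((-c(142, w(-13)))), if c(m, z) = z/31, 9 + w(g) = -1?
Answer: 349587/10 ≈ 34959.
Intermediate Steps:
w(g) = -10 (w(g) = -9 - 1 = -10)
c(m, z) = z/31 (c(m, z) = z*(1/31) = z/31)
O/((-c(142, w(-13)))) = 11277/((-(-10)/31)) = 11277/((-1*(-10/31))) = 11277/(10/31) = 11277*(31/10) = 349587/10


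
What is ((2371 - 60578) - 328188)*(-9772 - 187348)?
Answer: 76166182400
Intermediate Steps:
((2371 - 60578) - 328188)*(-9772 - 187348) = (-58207 - 328188)*(-197120) = -386395*(-197120) = 76166182400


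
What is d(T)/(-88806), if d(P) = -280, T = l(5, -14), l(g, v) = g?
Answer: 140/44403 ≈ 0.0031529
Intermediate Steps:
T = 5
d(T)/(-88806) = -280/(-88806) = -280*(-1/88806) = 140/44403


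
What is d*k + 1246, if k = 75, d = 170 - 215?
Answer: -2129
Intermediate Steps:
d = -45
d*k + 1246 = -45*75 + 1246 = -3375 + 1246 = -2129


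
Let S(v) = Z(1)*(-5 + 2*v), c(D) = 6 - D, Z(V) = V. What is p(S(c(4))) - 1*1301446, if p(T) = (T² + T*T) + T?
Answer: -1301445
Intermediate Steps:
S(v) = -5 + 2*v (S(v) = 1*(-5 + 2*v) = -5 + 2*v)
p(T) = T + 2*T² (p(T) = (T² + T²) + T = 2*T² + T = T + 2*T²)
p(S(c(4))) - 1*1301446 = (-5 + 2*(6 - 1*4))*(1 + 2*(-5 + 2*(6 - 1*4))) - 1*1301446 = (-5 + 2*(6 - 4))*(1 + 2*(-5 + 2*(6 - 4))) - 1301446 = (-5 + 2*2)*(1 + 2*(-5 + 2*2)) - 1301446 = (-5 + 4)*(1 + 2*(-5 + 4)) - 1301446 = -(1 + 2*(-1)) - 1301446 = -(1 - 2) - 1301446 = -1*(-1) - 1301446 = 1 - 1301446 = -1301445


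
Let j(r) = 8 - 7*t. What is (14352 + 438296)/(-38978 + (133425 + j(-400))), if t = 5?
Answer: 113162/23605 ≈ 4.7940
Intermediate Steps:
j(r) = -27 (j(r) = 8 - 7*5 = 8 - 35 = -27)
(14352 + 438296)/(-38978 + (133425 + j(-400))) = (14352 + 438296)/(-38978 + (133425 - 27)) = 452648/(-38978 + 133398) = 452648/94420 = 452648*(1/94420) = 113162/23605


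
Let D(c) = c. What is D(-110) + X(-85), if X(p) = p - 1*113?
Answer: -308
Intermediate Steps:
X(p) = -113 + p (X(p) = p - 113 = -113 + p)
D(-110) + X(-85) = -110 + (-113 - 85) = -110 - 198 = -308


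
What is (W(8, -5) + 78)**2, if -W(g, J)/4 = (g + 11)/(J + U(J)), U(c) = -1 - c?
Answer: 23716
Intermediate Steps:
W(g, J) = 44 + 4*g (W(g, J) = -4*(g + 11)/(J + (-1 - J)) = -4*(11 + g)/(-1) = -4*(11 + g)*(-1) = -4*(-11 - g) = 44 + 4*g)
(W(8, -5) + 78)**2 = ((44 + 4*8) + 78)**2 = ((44 + 32) + 78)**2 = (76 + 78)**2 = 154**2 = 23716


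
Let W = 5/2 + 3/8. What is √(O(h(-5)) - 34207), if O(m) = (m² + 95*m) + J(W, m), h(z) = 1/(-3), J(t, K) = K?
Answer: 5*I*√12326/3 ≈ 185.04*I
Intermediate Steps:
W = 23/8 (W = 5*(½) + 3*(⅛) = 5/2 + 3/8 = 23/8 ≈ 2.8750)
h(z) = -⅓
O(m) = m² + 96*m (O(m) = (m² + 95*m) + m = m² + 96*m)
√(O(h(-5)) - 34207) = √(-(96 - ⅓)/3 - 34207) = √(-⅓*287/3 - 34207) = √(-287/9 - 34207) = √(-308150/9) = 5*I*√12326/3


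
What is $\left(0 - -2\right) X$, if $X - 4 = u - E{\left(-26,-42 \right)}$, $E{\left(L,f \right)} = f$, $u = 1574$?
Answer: $3240$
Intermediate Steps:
$X = 1620$ ($X = 4 + \left(1574 - -42\right) = 4 + \left(1574 + 42\right) = 4 + 1616 = 1620$)
$\left(0 - -2\right) X = \left(0 - -2\right) 1620 = \left(0 + 2\right) 1620 = 2 \cdot 1620 = 3240$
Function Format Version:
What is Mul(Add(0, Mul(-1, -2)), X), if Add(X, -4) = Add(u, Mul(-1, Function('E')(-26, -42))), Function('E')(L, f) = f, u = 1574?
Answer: 3240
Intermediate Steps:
X = 1620 (X = Add(4, Add(1574, Mul(-1, -42))) = Add(4, Add(1574, 42)) = Add(4, 1616) = 1620)
Mul(Add(0, Mul(-1, -2)), X) = Mul(Add(0, Mul(-1, -2)), 1620) = Mul(Add(0, 2), 1620) = Mul(2, 1620) = 3240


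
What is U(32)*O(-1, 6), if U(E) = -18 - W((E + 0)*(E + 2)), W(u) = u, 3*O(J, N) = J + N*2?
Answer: -12166/3 ≈ -4055.3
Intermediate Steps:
O(J, N) = J/3 + 2*N/3 (O(J, N) = (J + N*2)/3 = (J + 2*N)/3 = J/3 + 2*N/3)
U(E) = -18 - E*(2 + E) (U(E) = -18 - (E + 0)*(E + 2) = -18 - E*(2 + E))
U(32)*O(-1, 6) = (-18 - 1*32*(2 + 32))*((1/3)*(-1) + (2/3)*6) = (-18 - 1*32*34)*(-1/3 + 4) = (-18 - 1088)*(11/3) = -1106*11/3 = -12166/3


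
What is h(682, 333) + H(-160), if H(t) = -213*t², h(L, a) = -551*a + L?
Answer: -5635601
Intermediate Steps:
h(L, a) = L - 551*a
h(682, 333) + H(-160) = (682 - 551*333) - 213*(-160)² = (682 - 183483) - 213*25600 = -182801 - 5452800 = -5635601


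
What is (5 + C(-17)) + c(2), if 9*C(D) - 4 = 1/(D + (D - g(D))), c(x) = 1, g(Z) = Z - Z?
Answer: 219/34 ≈ 6.4412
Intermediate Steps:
g(Z) = 0
C(D) = 4/9 + 1/(18*D) (C(D) = 4/9 + 1/(9*(D + (D - 1*0))) = 4/9 + 1/(9*(D + (D + 0))) = 4/9 + 1/(9*(D + D)) = 4/9 + 1/(9*((2*D))) = 4/9 + (1/(2*D))/9 = 4/9 + 1/(18*D))
(5 + C(-17)) + c(2) = (5 + (1/18)*(1 + 8*(-17))/(-17)) + 1 = (5 + (1/18)*(-1/17)*(1 - 136)) + 1 = (5 + (1/18)*(-1/17)*(-135)) + 1 = (5 + 15/34) + 1 = 185/34 + 1 = 219/34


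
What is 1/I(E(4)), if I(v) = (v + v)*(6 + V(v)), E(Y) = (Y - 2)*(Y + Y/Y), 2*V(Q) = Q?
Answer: 1/220 ≈ 0.0045455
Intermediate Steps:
V(Q) = Q/2
E(Y) = (1 + Y)*(-2 + Y) (E(Y) = (-2 + Y)*(Y + 1) = (-2 + Y)*(1 + Y) = (1 + Y)*(-2 + Y))
I(v) = 2*v*(6 + v/2) (I(v) = (v + v)*(6 + v/2) = (2*v)*(6 + v/2) = 2*v*(6 + v/2))
1/I(E(4)) = 1/((-2 + 4**2 - 1*4)*(12 + (-2 + 4**2 - 1*4))) = 1/((-2 + 16 - 4)*(12 + (-2 + 16 - 4))) = 1/(10*(12 + 10)) = 1/(10*22) = 1/220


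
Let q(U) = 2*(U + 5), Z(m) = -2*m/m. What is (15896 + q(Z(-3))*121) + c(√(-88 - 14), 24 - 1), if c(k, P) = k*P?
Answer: 16622 + 23*I*√102 ≈ 16622.0 + 232.29*I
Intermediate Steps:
Z(m) = -2 (Z(m) = -2*1 = -2)
q(U) = 10 + 2*U (q(U) = 2*(5 + U) = 10 + 2*U)
c(k, P) = P*k
(15896 + q(Z(-3))*121) + c(√(-88 - 14), 24 - 1) = (15896 + (10 + 2*(-2))*121) + (24 - 1)*√(-88 - 14) = (15896 + (10 - 4)*121) + 23*√(-102) = (15896 + 6*121) + 23*(I*√102) = (15896 + 726) + 23*I*√102 = 16622 + 23*I*√102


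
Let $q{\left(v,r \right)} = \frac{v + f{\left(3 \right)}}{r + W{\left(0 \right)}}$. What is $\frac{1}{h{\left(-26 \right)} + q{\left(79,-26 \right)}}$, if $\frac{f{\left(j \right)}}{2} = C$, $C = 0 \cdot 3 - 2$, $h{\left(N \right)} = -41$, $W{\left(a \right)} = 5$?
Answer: $- \frac{7}{312} \approx -0.022436$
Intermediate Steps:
$C = -2$ ($C = 0 - 2 = -2$)
$f{\left(j \right)} = -4$ ($f{\left(j \right)} = 2 \left(-2\right) = -4$)
$q{\left(v,r \right)} = \frac{-4 + v}{5 + r}$ ($q{\left(v,r \right)} = \frac{v - 4}{r + 5} = \frac{-4 + v}{5 + r}$)
$\frac{1}{h{\left(-26 \right)} + q{\left(79,-26 \right)}} = \frac{1}{-41 + \frac{-4 + 79}{5 - 26}} = \frac{1}{-41 + \frac{1}{-21} \cdot 75} = \frac{1}{-41 - \frac{25}{7}} = \frac{1}{- \frac{312}{7}} = - \frac{7}{312}$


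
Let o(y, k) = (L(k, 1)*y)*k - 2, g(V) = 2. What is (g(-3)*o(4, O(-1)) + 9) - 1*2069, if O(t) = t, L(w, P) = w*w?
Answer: -2072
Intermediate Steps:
L(w, P) = w²
o(y, k) = -2 + y*k³ (o(y, k) = (k²*y)*k - 2 = (y*k²)*k - 2 = y*k³ - 2 = -2 + y*k³)
(g(-3)*o(4, O(-1)) + 9) - 1*2069 = (2*(-2 + 4*(-1)³) + 9) - 1*2069 = (2*(-2 + 4*(-1)) + 9) - 2069 = (2*(-2 - 4) + 9) - 2069 = (2*(-6) + 9) - 2069 = (-12 + 9) - 2069 = -3 - 2069 = -2072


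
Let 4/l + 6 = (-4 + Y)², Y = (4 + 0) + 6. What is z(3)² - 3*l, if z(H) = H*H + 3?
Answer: 718/5 ≈ 143.60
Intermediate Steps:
Y = 10 (Y = 4 + 6 = 10)
l = 2/15 (l = 4/(-6 + (-4 + 10)²) = 4/(-6 + 6²) = 4/(-6 + 36) = 4/30 = 4*(1/30) = 2/15 ≈ 0.13333)
z(H) = 3 + H² (z(H) = H² + 3 = 3 + H²)
z(3)² - 3*l = (3 + 3²)² - 3*2/15 = (3 + 9)² - 1*⅖ = 12² - ⅖ = 144 - ⅖ = 718/5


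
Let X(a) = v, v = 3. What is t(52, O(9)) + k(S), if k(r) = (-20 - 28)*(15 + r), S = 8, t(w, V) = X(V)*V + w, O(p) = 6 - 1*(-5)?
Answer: -1019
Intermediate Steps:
O(p) = 11 (O(p) = 6 + 5 = 11)
X(a) = 3
t(w, V) = w + 3*V (t(w, V) = 3*V + w = w + 3*V)
k(r) = -720 - 48*r (k(r) = -48*(15 + r) = -720 - 48*r)
t(52, O(9)) + k(S) = (52 + 3*11) + (-720 - 48*8) = (52 + 33) + (-720 - 384) = 85 - 1104 = -1019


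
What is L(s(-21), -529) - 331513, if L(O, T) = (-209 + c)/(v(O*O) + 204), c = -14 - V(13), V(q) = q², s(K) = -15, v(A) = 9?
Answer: -70612661/213 ≈ -3.3152e+5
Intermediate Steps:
c = -183 (c = -14 - 1*13² = -14 - 1*169 = -14 - 169 = -183)
L(O, T) = -392/213 (L(O, T) = (-209 - 183)/(9 + 204) = -392/213)
L(s(-21), -529) - 331513 = -392/213 - 331513 = -70612661/213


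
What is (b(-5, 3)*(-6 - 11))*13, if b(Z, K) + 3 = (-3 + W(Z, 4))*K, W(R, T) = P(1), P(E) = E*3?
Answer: 663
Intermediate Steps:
P(E) = 3*E
W(R, T) = 3 (W(R, T) = 3*1 = 3)
b(Z, K) = -3 (b(Z, K) = -3 + (-3 + 3)*K = -3 + 0*K = -3 + 0 = -3)
(b(-5, 3)*(-6 - 11))*13 = -3*(-6 - 11)*13 = -3*(-17)*13 = 51*13 = 663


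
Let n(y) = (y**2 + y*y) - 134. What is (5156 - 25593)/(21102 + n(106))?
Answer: -20437/43440 ≈ -0.47047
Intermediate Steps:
n(y) = -134 + 2*y**2 (n(y) = (y**2 + y**2) - 134 = 2*y**2 - 134 = -134 + 2*y**2)
(5156 - 25593)/(21102 + n(106)) = (5156 - 25593)/(21102 + (-134 + 2*106**2)) = -20437/(21102 + (-134 + 2*11236)) = -20437/(21102 + (-134 + 22472)) = -20437/(21102 + 22338) = -20437/43440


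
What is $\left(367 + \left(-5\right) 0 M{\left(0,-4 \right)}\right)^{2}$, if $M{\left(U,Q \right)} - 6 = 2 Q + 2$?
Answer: $134689$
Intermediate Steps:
$M{\left(U,Q \right)} = 8 + 2 Q$ ($M{\left(U,Q \right)} = 6 + \left(2 Q + 2\right) = 6 + \left(2 + 2 Q\right) = 8 + 2 Q$)
$\left(367 + \left(-5\right) 0 M{\left(0,-4 \right)}\right)^{2} = \left(367 + \left(-5\right) 0 \left(8 + 2 \left(-4\right)\right)\right)^{2} = \left(367 + 0 \left(8 - 8\right)\right)^{2} = \left(367 + 0 \cdot 0\right)^{2} = \left(367 + 0\right)^{2} = 367^{2} = 134689$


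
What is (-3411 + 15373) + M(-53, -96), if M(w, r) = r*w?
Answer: 17050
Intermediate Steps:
(-3411 + 15373) + M(-53, -96) = (-3411 + 15373) - 96*(-53) = 11962 + 5088 = 17050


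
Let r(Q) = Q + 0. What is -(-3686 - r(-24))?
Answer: 3662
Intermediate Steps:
r(Q) = Q
-(-3686 - r(-24)) = -(-3686 - 1*(-24)) = -(-3686 + 24) = -1*(-3662) = 3662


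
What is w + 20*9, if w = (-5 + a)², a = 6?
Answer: 181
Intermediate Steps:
w = 1 (w = (-5 + 6)² = 1² = 1)
w + 20*9 = 1 + 20*9 = 1 + 180 = 181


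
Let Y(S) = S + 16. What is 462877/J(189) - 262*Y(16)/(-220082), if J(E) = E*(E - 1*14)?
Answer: 51074098357/3639606075 ≈ 14.033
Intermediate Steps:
Y(S) = 16 + S
J(E) = E*(-14 + E) (J(E) = E*(E - 14) = E*(-14 + E))
462877/J(189) - 262*Y(16)/(-220082) = 462877/((189*(-14 + 189))) - 262*(16 + 16)/(-220082) = 462877/((189*175)) - 262*32*(-1/220082) = 462877/33075 - 8384*(-1/220082) = 462877*(1/33075) + 4192/110041 = 462877/33075 + 4192/110041 = 51074098357/3639606075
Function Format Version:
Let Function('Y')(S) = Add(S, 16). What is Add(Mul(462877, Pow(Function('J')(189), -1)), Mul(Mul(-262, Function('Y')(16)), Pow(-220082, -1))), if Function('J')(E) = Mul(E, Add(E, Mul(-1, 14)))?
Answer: Rational(51074098357, 3639606075) ≈ 14.033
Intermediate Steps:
Function('Y')(S) = Add(16, S)
Function('J')(E) = Mul(E, Add(-14, E)) (Function('J')(E) = Mul(E, Add(E, -14)) = Mul(E, Add(-14, E)))
Add(Mul(462877, Pow(Function('J')(189), -1)), Mul(Mul(-262, Function('Y')(16)), Pow(-220082, -1))) = Add(Mul(462877, Pow(Mul(189, Add(-14, 189)), -1)), Mul(Mul(-262, Add(16, 16)), Pow(-220082, -1))) = Add(Mul(462877, Pow(Mul(189, 175), -1)), Mul(Mul(-262, 32), Rational(-1, 220082))) = Add(Mul(462877, Pow(33075, -1)), Mul(-8384, Rational(-1, 220082))) = Add(Mul(462877, Rational(1, 33075)), Rational(4192, 110041)) = Add(Rational(462877, 33075), Rational(4192, 110041)) = Rational(51074098357, 3639606075)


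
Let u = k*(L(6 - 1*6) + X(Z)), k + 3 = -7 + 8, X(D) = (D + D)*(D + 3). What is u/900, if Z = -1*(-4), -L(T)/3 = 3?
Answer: -47/450 ≈ -0.10444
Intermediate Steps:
L(T) = -9 (L(T) = -3*3 = -9)
Z = 4
X(D) = 2*D*(3 + D) (X(D) = (2*D)*(3 + D) = 2*D*(3 + D))
k = -2 (k = -3 + (-7 + 8) = -3 + 1 = -2)
u = -94 (u = -2*(-9 + 2*4*(3 + 4)) = -2*(-9 + 2*4*7) = -2*(-9 + 56) = -2*47 = -94)
u/900 = -94/900 = -94*1/900 = -47/450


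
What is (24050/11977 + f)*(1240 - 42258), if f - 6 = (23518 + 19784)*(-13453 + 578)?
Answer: 273890972122646084/11977 ≈ 2.2868e+13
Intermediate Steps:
f = -557513244 (f = 6 + (23518 + 19784)*(-13453 + 578) = 6 + 43302*(-12875) = 6 - 557513250 = -557513244)
(24050/11977 + f)*(1240 - 42258) = (24050/11977 - 557513244)*(1240 - 42258) = (24050*(1/11977) - 557513244)*(-41018) = (24050/11977 - 557513244)*(-41018) = -6677336099338/11977*(-41018) = 273890972122646084/11977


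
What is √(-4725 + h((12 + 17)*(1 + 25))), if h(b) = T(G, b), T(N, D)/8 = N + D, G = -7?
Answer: 3*√139 ≈ 35.370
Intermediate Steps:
T(N, D) = 8*D + 8*N (T(N, D) = 8*(N + D) = 8*(D + N) = 8*D + 8*N)
h(b) = -56 + 8*b (h(b) = 8*b + 8*(-7) = 8*b - 56 = -56 + 8*b)
√(-4725 + h((12 + 17)*(1 + 25))) = √(-4725 + (-56 + 8*((12 + 17)*(1 + 25)))) = √(-4725 + (-56 + 8*(29*26))) = √(-4725 + (-56 + 8*754)) = √(-4725 + (-56 + 6032)) = √(-4725 + 5976) = √1251 = 3*√139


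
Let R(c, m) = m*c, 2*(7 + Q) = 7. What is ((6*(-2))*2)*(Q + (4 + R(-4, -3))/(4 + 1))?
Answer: 36/5 ≈ 7.2000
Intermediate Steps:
Q = -7/2 (Q = -7 + (1/2)*7 = -7 + 7/2 = -7/2 ≈ -3.5000)
R(c, m) = c*m
((6*(-2))*2)*(Q + (4 + R(-4, -3))/(4 + 1)) = ((6*(-2))*2)*(-7/2 + (4 - 4*(-3))/(4 + 1)) = (-12*2)*(-7/2 + (4 + 12)/5) = -24*(-7/2 + 16*(1/5)) = -24*(-7/2 + 16/5) = -24*(-3/10) = 36/5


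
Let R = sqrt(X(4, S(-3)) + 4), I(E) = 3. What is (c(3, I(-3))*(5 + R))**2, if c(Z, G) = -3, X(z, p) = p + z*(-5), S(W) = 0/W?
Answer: 81 + 360*I ≈ 81.0 + 360.0*I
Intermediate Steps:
S(W) = 0
X(z, p) = p - 5*z
R = 4*I (R = sqrt((0 - 5*4) + 4) = sqrt((0 - 20) + 4) = sqrt(-20 + 4) = sqrt(-16) = 4*I ≈ 4.0*I)
(c(3, I(-3))*(5 + R))**2 = (-3*(5 + 4*I))**2 = (-15 - 12*I)**2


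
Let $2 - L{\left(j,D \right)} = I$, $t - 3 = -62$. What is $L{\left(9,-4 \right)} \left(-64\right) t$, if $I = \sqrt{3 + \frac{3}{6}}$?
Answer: $7552 - 1888 \sqrt{14} \approx 487.75$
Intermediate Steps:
$t = -59$ ($t = 3 - 62 = -59$)
$I = \frac{\sqrt{14}}{2}$ ($I = \sqrt{3 + 3 \cdot \frac{1}{6}} = \sqrt{3 + \frac{1}{2}} = \sqrt{\frac{7}{2}} = \frac{\sqrt{14}}{2} \approx 1.8708$)
$L{\left(j,D \right)} = 2 - \frac{\sqrt{14}}{2}$
$L{\left(9,-4 \right)} \left(-64\right) t = \left(2 - \frac{\sqrt{14}}{2}\right) \left(-64\right) \left(-59\right) = \left(-128 + 32 \sqrt{14}\right) \left(-59\right) = 7552 - 1888 \sqrt{14}$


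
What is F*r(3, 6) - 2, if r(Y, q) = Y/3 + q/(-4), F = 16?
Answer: -10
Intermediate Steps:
r(Y, q) = -q/4 + Y/3 (r(Y, q) = Y*(1/3) + q*(-1/4) = Y/3 - q/4 = -q/4 + Y/3)
F*r(3, 6) - 2 = 16*(-1/4*6 + (1/3)*3) - 2 = 16*(-3/2 + 1) - 2 = 16*(-1/2) - 2 = -8 - 2 = -10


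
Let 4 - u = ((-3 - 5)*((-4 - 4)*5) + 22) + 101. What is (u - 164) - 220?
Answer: -823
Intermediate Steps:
u = -439 (u = 4 - (((-3 - 5)*((-4 - 4)*5) + 22) + 101) = 4 - ((-(-64)*5 + 22) + 101) = 4 - ((-8*(-40) + 22) + 101) = 4 - ((320 + 22) + 101) = 4 - (342 + 101) = 4 - 1*443 = 4 - 443 = -439)
(u - 164) - 220 = (-439 - 164) - 220 = -603 - 220 = -823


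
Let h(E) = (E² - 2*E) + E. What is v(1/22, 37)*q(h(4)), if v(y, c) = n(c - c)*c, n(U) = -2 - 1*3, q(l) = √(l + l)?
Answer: -370*√6 ≈ -906.31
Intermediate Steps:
h(E) = E² - E
q(l) = √2*√l (q(l) = √(2*l) = √2*√l)
n(U) = -5 (n(U) = -2 - 3 = -5)
v(y, c) = -5*c
v(1/22, 37)*q(h(4)) = (-5*37)*(√2*√(4*(-1 + 4))) = -185*√2*√(4*3) = -185*√2*√12 = -185*√2*2*√3 = -370*√6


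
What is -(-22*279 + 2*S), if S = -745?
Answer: 7628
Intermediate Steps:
-(-22*279 + 2*S) = -(-22*279 + 2*(-745)) = -(-6138 - 1490) = -1*(-7628) = 7628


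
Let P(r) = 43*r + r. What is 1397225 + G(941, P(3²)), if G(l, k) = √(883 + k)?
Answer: 1397225 + √1279 ≈ 1.3973e+6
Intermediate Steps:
P(r) = 44*r
1397225 + G(941, P(3²)) = 1397225 + √(883 + 44*3²) = 1397225 + √(883 + 44*9) = 1397225 + √(883 + 396) = 1397225 + √1279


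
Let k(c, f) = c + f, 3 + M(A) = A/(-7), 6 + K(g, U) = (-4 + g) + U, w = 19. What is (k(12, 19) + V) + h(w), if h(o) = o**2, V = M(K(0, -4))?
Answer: 391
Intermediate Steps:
K(g, U) = -10 + U + g (K(g, U) = -6 + ((-4 + g) + U) = -6 + (-4 + U + g) = -10 + U + g)
M(A) = -3 - A/7 (M(A) = -3 + A/(-7) = -3 + A*(-1/7) = -3 - A/7)
V = -1 (V = -3 - (-10 - 4 + 0)/7 = -3 - 1/7*(-14) = -3 + 2 = -1)
(k(12, 19) + V) + h(w) = ((12 + 19) - 1) + 19**2 = (31 - 1) + 361 = 30 + 361 = 391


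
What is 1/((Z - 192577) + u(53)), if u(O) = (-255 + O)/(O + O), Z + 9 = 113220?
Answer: -53/4206499 ≈ -1.2600e-5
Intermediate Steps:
Z = 113211 (Z = -9 + 113220 = 113211)
u(O) = (-255 + O)/(2*O) (u(O) = (-255 + O)/((2*O)) = (-255 + O)*(1/(2*O)) = (-255 + O)/(2*O))
1/((Z - 192577) + u(53)) = 1/((113211 - 192577) + (1/2)*(-255 + 53)/53) = 1/(-79366 + (1/2)*(1/53)*(-202)) = 1/(-79366 - 101/53) = 1/(-4206499/53) = -53/4206499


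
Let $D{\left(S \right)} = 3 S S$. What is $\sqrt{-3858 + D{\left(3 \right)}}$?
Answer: $i \sqrt{3831} \approx 61.895 i$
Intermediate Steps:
$D{\left(S \right)} = 3 S^{2}$
$\sqrt{-3858 + D{\left(3 \right)}} = \sqrt{-3858 + 3 \cdot 3^{2}} = \sqrt{-3858 + 3 \cdot 9} = \sqrt{-3858 + 27} = \sqrt{-3831} = i \sqrt{3831}$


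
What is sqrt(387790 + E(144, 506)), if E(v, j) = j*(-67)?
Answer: 4*sqrt(22118) ≈ 594.88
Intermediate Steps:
E(v, j) = -67*j
sqrt(387790 + E(144, 506)) = sqrt(387790 - 67*506) = sqrt(387790 - 33902) = sqrt(353888) = 4*sqrt(22118)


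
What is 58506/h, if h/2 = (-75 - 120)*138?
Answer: -9751/8970 ≈ -1.0871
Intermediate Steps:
h = -53820 (h = 2*((-75 - 120)*138) = 2*(-195*138) = 2*(-26910) = -53820)
58506/h = 58506/(-53820) = 58506*(-1/53820) = -9751/8970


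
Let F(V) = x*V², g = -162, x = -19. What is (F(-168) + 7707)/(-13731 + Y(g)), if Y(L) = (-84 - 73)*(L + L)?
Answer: -176183/12379 ≈ -14.232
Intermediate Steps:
Y(L) = -314*L
F(V) = -19*V²
(F(-168) + 7707)/(-13731 + Y(g)) = (-19*(-168)² + 7707)/(-13731 - 314*(-162)) = (-19*28224 + 7707)/(-13731 + 50868) = (-536256 + 7707)/37137 = -528549*1/37137 = -176183/12379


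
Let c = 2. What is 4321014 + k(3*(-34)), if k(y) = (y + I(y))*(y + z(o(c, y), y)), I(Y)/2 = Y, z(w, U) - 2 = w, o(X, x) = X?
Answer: 4351002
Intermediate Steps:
z(w, U) = 2 + w
I(Y) = 2*Y
k(y) = 3*y*(4 + y) (k(y) = (y + 2*y)*(y + (2 + 2)) = (3*y)*(y + 4) = (3*y)*(4 + y) = 3*y*(4 + y))
4321014 + k(3*(-34)) = 4321014 + 3*(3*(-34))*(4 + 3*(-34)) = 4321014 + 3*(-102)*(4 - 102) = 4321014 + 3*(-102)*(-98) = 4321014 + 29988 = 4351002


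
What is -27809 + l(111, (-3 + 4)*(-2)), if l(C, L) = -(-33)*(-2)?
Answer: -27875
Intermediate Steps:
l(C, L) = -66 (l(C, L) = -33*2 = -66)
-27809 + l(111, (-3 + 4)*(-2)) = -27809 - 66 = -27875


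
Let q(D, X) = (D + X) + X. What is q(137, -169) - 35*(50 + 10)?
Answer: -2301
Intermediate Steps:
q(D, X) = D + 2*X
q(137, -169) - 35*(50 + 10) = (137 + 2*(-169)) - 35*(50 + 10) = (137 - 338) - 35*60 = -201 - 2100 = -2301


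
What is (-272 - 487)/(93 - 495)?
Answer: 253/134 ≈ 1.8881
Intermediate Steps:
(-272 - 487)/(93 - 495) = -759/(-402) = -759*(-1/402) = 253/134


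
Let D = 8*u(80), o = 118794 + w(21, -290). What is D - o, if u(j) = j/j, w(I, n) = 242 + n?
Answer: -118738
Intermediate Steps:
u(j) = 1
o = 118746 (o = 118794 + (242 - 290) = 118794 - 48 = 118746)
D = 8 (D = 8*1 = 8)
D - o = 8 - 1*118746 = 8 - 118746 = -118738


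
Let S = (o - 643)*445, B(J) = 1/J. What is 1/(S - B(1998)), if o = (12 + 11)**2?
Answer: -1998/101358541 ≈ -1.9712e-5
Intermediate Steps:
o = 529 (o = 23**2 = 529)
S = -50730 (S = (529 - 643)*445 = -114*445 = -50730)
1/(S - B(1998)) = 1/(-50730 - 1/1998) = 1/(-101358541/1998) = -1998/101358541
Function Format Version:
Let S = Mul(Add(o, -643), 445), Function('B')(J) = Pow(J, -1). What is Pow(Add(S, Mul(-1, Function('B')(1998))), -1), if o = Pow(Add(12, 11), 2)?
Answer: Rational(-1998, 101358541) ≈ -1.9712e-5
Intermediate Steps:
o = 529 (o = Pow(23, 2) = 529)
S = -50730 (S = Mul(Add(529, -643), 445) = Mul(-114, 445) = -50730)
Pow(Add(S, Mul(-1, Function('B')(1998))), -1) = Pow(Add(-50730, Mul(-1, Pow(1998, -1))), -1) = Pow(Add(-50730, Mul(-1, Rational(1, 1998))), -1) = Pow(Add(-50730, Rational(-1, 1998)), -1) = Pow(Rational(-101358541, 1998), -1) = Rational(-1998, 101358541)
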